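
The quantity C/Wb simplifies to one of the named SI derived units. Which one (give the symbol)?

C = A·s = s·A (charge = current × time).
Wb = V·s (flux: a volt is a weber per second),
    = kg·m²·s⁻²·A⁻¹.
So Wb⁻¹ = kg⁻¹·m⁻²·s²·A.
Combining: C·Wb⁻¹ = (s·A) · (kg⁻¹·m⁻²·s²·A) = kg⁻¹·m⁻²·s³·A².
kg⁻¹·m⁻²·s³·A² is the base-SI form of the siemens.

S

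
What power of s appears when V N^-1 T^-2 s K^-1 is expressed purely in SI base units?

V = kg·m²·s⁻³·A⁻¹.
N = kg·m·s⁻².
So N⁻¹ = kg⁻¹·m⁻¹·s².
T = kg·s⁻²·A⁻¹.
So T⁻² = kg⁻²·s⁴·A².
Combining: V·N⁻¹·T⁻²·s·K⁻¹ = (kg·m²·s⁻³·A⁻¹) · (kg⁻¹·m⁻¹·s²) · (kg⁻²·s⁴·A²) · s · K⁻¹ = kg⁻²·m·s⁴·A·K⁻¹.
The exponent of s is 4.

4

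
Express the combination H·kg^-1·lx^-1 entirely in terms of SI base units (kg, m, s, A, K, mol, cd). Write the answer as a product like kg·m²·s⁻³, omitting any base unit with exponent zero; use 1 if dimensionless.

m⁴·s⁻²·A⁻²·cd⁻¹

H = Wb/A (inductance = flux per current),
    = kg·m²·s⁻²·A⁻².
lx = lm/m² (illuminance = luminous flux per area),
    = m⁻²·cd.
So lx⁻¹ = m²·cd⁻¹.
Combining: H·kg⁻¹·lx⁻¹ = (kg·m²·s⁻²·A⁻²) · kg⁻¹ · (m²·cd⁻¹) = m⁴·s⁻²·A⁻²·cd⁻¹.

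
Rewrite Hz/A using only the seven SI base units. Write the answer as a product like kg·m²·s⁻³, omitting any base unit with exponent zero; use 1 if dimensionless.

Hz = s⁻¹.
Combining: A⁻¹·Hz = A⁻¹ · s⁻¹ = s⁻¹·A⁻¹.

s⁻¹·A⁻¹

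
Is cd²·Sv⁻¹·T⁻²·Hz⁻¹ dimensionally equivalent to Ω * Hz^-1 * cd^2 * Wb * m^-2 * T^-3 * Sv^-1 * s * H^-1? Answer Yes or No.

Yes

Left side:
  Sv = m²·s⁻².
  So Sv⁻¹ = m⁻²·s².
  T = kg·s⁻²·A⁻¹.
  So T⁻² = kg⁻²·s⁴·A².
  Hz = s⁻¹.
  So Hz⁻¹ = s.
  Combining: cd²·Sv⁻¹·T⁻²·Hz⁻¹ = cd² · (m⁻²·s²) · (kg⁻²·s⁴·A²) · s = kg⁻²·m⁻²·s⁷·A²·cd².
Right side:
  Ω = V/A (resistance = voltage per current),
      = kg·m²·s⁻³·A⁻².
  Hz = 1/s = s⁻¹ (frequency is cycles per second).
  So Hz⁻¹ = s.
  Wb = V·s (flux: a volt is a weber per second),
      = kg·m²·s⁻²·A⁻¹.
  T = Wb/m² (flux density = flux per area),
      = kg·s⁻²·A⁻¹.
  So T⁻³ = kg⁻³·s⁶·A³.
  Sv = J/kg (equivalent dose = energy per mass),
      = m²·s⁻².
  So Sv⁻¹ = m⁻²·s².
  H = Wb/A (inductance = flux per current),
      = kg·m²·s⁻²·A⁻².
  So H⁻¹ = kg⁻¹·m⁻²·s²·A².
  Combining: Ω·Hz⁻¹·cd²·Wb·m⁻²·T⁻³·Sv⁻¹·s·H⁻¹ = (kg·m²·s⁻³·A⁻²) · s · cd² · (kg·m²·s⁻²·A⁻¹) · m⁻² · (kg⁻³·s⁶·A³) · (m⁻²·s²) · s · (kg⁻¹·m⁻²·s²·A²) = kg⁻²·m⁻²·s⁷·A²·cd².
Both reduce to kg⁻²·m⁻²·s⁷·A²·cd².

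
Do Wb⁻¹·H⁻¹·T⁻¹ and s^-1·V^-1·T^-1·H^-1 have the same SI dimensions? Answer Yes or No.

Left side:
  Wb = V·s (flux: a volt is a weber per second),
      = kg·m²·s⁻²·A⁻¹.
  So Wb⁻¹ = kg⁻¹·m⁻²·s²·A.
  H = Wb/A (inductance = flux per current),
      = kg·m²·s⁻²·A⁻².
  So H⁻¹ = kg⁻¹·m⁻²·s²·A².
  T = Wb/m² (flux density = flux per area),
      = kg·s⁻²·A⁻¹.
  So T⁻¹ = kg⁻¹·s²·A.
  Combining: Wb⁻¹·H⁻¹·T⁻¹ = (kg⁻¹·m⁻²·s²·A) · (kg⁻¹·m⁻²·s²·A²) · (kg⁻¹·s²·A) = kg⁻³·m⁻⁴·s⁶·A⁴.
Right side:
  V = W/A (potential = power per current),
      = kg·m²·s⁻³·A⁻¹.
  So V⁻¹ = kg⁻¹·m⁻²·s³·A.
  T = Wb/m² (flux density = flux per area),
      = kg·s⁻²·A⁻¹.
  So T⁻¹ = kg⁻¹·s²·A.
  H = Wb/A (inductance = flux per current),
      = kg·m²·s⁻²·A⁻².
  So H⁻¹ = kg⁻¹·m⁻²·s²·A².
  Combining: s⁻¹·V⁻¹·T⁻¹·H⁻¹ = s⁻¹ · (kg⁻¹·m⁻²·s³·A) · (kg⁻¹·s²·A) · (kg⁻¹·m⁻²·s²·A²) = kg⁻³·m⁻⁴·s⁶·A⁴.
Both reduce to kg⁻³·m⁻⁴·s⁶·A⁴.

Yes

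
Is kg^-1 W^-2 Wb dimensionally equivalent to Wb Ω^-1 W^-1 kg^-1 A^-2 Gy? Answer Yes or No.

No

Left side:
  W = kg·m²·s⁻³.
  So W⁻² = kg⁻²·m⁻⁴·s⁶.
  Wb = kg·m²·s⁻²·A⁻¹.
  Combining: kg⁻¹·W⁻²·Wb = kg⁻¹ · (kg⁻²·m⁻⁴·s⁶) · (kg·m²·s⁻²·A⁻¹) = kg⁻²·m⁻²·s⁴·A⁻¹.
Right side:
  Wb = kg·m²·s⁻²·A⁻¹.
  Ω = kg·m²·s⁻³·A⁻².
  So Ω⁻¹ = kg⁻¹·m⁻²·s³·A².
  W = kg·m²·s⁻³.
  So W⁻¹ = kg⁻¹·m⁻²·s³.
  Gy = m²·s⁻².
  Combining: Wb·Ω⁻¹·W⁻¹·kg⁻¹·A⁻²·Gy = (kg·m²·s⁻²·A⁻¹) · (kg⁻¹·m⁻²·s³·A²) · (kg⁻¹·m⁻²·s³) · kg⁻¹ · A⁻² · (m²·s⁻²) = kg⁻²·s²·A⁻¹.
Left is kg⁻²·m⁻²·s⁴·A⁻¹; right is kg⁻²·s²·A⁻¹ — different.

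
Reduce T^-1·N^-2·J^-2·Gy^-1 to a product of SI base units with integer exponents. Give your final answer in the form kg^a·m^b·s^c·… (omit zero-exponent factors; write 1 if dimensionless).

kg⁻⁵·m⁻⁸·s¹²·A

T = Wb/m² (flux density = flux per area),
    = kg·s⁻²·A⁻¹.
So T⁻¹ = kg⁻¹·s²·A.
N = kg·m/s² = kg·m·s⁻² (force = mass × acceleration).
So N⁻² = kg⁻²·m⁻²·s⁴.
J = N·m (work = force × distance),
    = kg·m²·s⁻².
So J⁻² = kg⁻²·m⁻⁴·s⁴.
Gy = J/kg (absorbed dose = energy per mass),
    = m²·s⁻².
So Gy⁻¹ = m⁻²·s².
Combining: T⁻¹·N⁻²·J⁻²·Gy⁻¹ = (kg⁻¹·s²·A) · (kg⁻²·m⁻²·s⁴) · (kg⁻²·m⁻⁴·s⁴) · (m⁻²·s²) = kg⁻⁵·m⁻⁸·s¹²·A.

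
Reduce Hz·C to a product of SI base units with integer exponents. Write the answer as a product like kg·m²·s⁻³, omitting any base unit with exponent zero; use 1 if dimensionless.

A

Hz = 1/s = s⁻¹ (frequency is cycles per second).
C = A·s = s·A (charge = current × time).
Combining: Hz·C = s⁻¹ · (s·A) = A.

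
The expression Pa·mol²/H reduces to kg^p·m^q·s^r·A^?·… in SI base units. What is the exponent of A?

2

Pa = N/m² (pressure = force per area),
    = kg·m⁻¹·s⁻².
H = Wb/A (inductance = flux per current),
    = kg·m²·s⁻²·A⁻².
So H⁻¹ = kg⁻¹·m⁻²·s²·A².
Combining: Pa·H⁻¹·mol² = (kg·m⁻¹·s⁻²) · (kg⁻¹·m⁻²·s²·A²) · mol² = m⁻³·A²·mol².
The exponent of A is 2.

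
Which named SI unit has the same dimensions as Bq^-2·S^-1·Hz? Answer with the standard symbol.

H

Bq = 1/s = s⁻¹ (activity is decays per second).
So Bq⁻² = s².
S = 1/Ω (conductance is reciprocal resistance),
    = kg⁻¹·m⁻²·s³·A².
So S⁻¹ = kg·m²·s⁻³·A⁻².
Hz = 1/s = s⁻¹ (frequency is cycles per second).
Combining: Bq⁻²·S⁻¹·Hz = s² · (kg·m²·s⁻³·A⁻²) · s⁻¹ = kg·m²·s⁻²·A⁻².
kg·m²·s⁻²·A⁻² is the base-SI form of the henry.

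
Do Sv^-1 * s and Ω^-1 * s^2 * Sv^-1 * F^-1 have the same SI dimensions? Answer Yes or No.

Yes

Left side:
  Sv = J/kg (equivalent dose = energy per mass),
      = m²·s⁻².
  So Sv⁻¹ = m⁻²·s².
  Combining: Sv⁻¹·s = (m⁻²·s²) · s = m⁻²·s³.
Right side:
  Ω = kg·m²·s⁻³·A⁻².
  So Ω⁻¹ = kg⁻¹·m⁻²·s³·A².
  Sv = m²·s⁻².
  So Sv⁻¹ = m⁻²·s².
  F = kg⁻¹·m⁻²·s⁴·A².
  So F⁻¹ = kg·m²·s⁻⁴·A⁻².
  Combining: Ω⁻¹·s²·Sv⁻¹·F⁻¹ = (kg⁻¹·m⁻²·s³·A²) · s² · (m⁻²·s²) · (kg·m²·s⁻⁴·A⁻²) = m⁻²·s³.
Both reduce to m⁻²·s³.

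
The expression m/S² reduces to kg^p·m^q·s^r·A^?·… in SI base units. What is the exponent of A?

S = 1/Ω (conductance is reciprocal resistance),
    = kg⁻¹·m⁻²·s³·A².
So S⁻² = kg²·m⁴·s⁻⁶·A⁻⁴.
Combining: S⁻²·m = (kg²·m⁴·s⁻⁶·A⁻⁴) · m = kg²·m⁵·s⁻⁶·A⁻⁴.
The exponent of A is -4.

-4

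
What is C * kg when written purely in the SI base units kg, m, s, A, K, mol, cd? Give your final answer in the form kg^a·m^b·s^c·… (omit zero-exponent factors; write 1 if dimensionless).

kg·s·A

C = s·A.
Combining: C·kg = (s·A) · kg = kg·s·A.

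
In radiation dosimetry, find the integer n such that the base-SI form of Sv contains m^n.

Sv = m²·s⁻².
The exponent of m is 2.

2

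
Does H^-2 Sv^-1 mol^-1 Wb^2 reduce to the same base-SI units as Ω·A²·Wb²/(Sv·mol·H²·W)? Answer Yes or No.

Yes

Left side:
  H = Wb/A (inductance = flux per current),
      = kg·m²·s⁻²·A⁻².
  So H⁻² = kg⁻²·m⁻⁴·s⁴·A⁴.
  Sv = J/kg (equivalent dose = energy per mass),
      = m²·s⁻².
  So Sv⁻¹ = m⁻²·s².
  Wb = V·s (flux: a volt is a weber per second),
      = kg·m²·s⁻²·A⁻¹.
  So Wb² = kg²·m⁴·s⁻⁴·A⁻².
  Combining: H⁻²·Sv⁻¹·mol⁻¹·Wb² = (kg⁻²·m⁻⁴·s⁴·A⁴) · (m⁻²·s²) · mol⁻¹ · (kg²·m⁴·s⁻⁴·A⁻²) = m⁻²·s²·A²·mol⁻¹.
Right side:
  Sv = J/kg (equivalent dose = energy per mass),
      = m²·s⁻².
  So Sv⁻¹ = m⁻²·s².
  Ω = V/A (resistance = voltage per current),
      = kg·m²·s⁻³·A⁻².
  H = Wb/A (inductance = flux per current),
      = kg·m²·s⁻²·A⁻².
  So H⁻² = kg⁻²·m⁻⁴·s⁴·A⁴.
  W = J/s (power = energy per time),
      = kg·m²·s⁻³.
  So W⁻¹ = kg⁻¹·m⁻²·s³.
  Wb = V·s (flux: a volt is a weber per second),
      = kg·m²·s⁻²·A⁻¹.
  So Wb² = kg²·m⁴·s⁻⁴·A⁻².
  Combining: Sv⁻¹·mol⁻¹·Ω·A²·H⁻²·W⁻¹·Wb² = (m⁻²·s²) · mol⁻¹ · (kg·m²·s⁻³·A⁻²) · A² · (kg⁻²·m⁻⁴·s⁴·A⁴) · (kg⁻¹·m⁻²·s³) · (kg²·m⁴·s⁻⁴·A⁻²) = m⁻²·s²·A²·mol⁻¹.
Both reduce to m⁻²·s²·A²·mol⁻¹.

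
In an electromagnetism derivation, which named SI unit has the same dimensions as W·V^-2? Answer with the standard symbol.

S

W = kg·m²·s⁻³.
V = kg·m²·s⁻³·A⁻¹.
So V⁻² = kg⁻²·m⁻⁴·s⁶·A².
Combining: W·V⁻² = (kg·m²·s⁻³) · (kg⁻²·m⁻⁴·s⁶·A²) = kg⁻¹·m⁻²·s³·A².
kg⁻¹·m⁻²·s³·A² is the base-SI form of the siemens.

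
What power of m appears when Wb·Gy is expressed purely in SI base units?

Wb = kg·m²·s⁻²·A⁻¹.
Gy = m²·s⁻².
Combining: Wb·Gy = (kg·m²·s⁻²·A⁻¹) · (m²·s⁻²) = kg·m⁴·s⁻⁴·A⁻¹.
The exponent of m is 4.

4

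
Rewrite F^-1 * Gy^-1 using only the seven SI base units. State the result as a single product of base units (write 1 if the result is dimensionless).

kg·s⁻²·A⁻²

F = kg⁻¹·m⁻²·s⁴·A².
So F⁻¹ = kg·m²·s⁻⁴·A⁻².
Gy = m²·s⁻².
So Gy⁻¹ = m⁻²·s².
Combining: F⁻¹·Gy⁻¹ = (kg·m²·s⁻⁴·A⁻²) · (m⁻²·s²) = kg·s⁻²·A⁻².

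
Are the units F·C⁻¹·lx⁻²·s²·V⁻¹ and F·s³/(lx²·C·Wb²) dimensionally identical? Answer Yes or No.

Left side:
  F = C/V (capacitance = charge per voltage),
      = A·s/(kg·m²·s⁻³·A⁻¹) (substituting C and V),
      = kg⁻¹·m⁻²·s⁴·A².
  C = A·s = s·A (charge = current × time).
  So C⁻¹ = s⁻¹·A⁻¹.
  lx = lm/m² (illuminance = luminous flux per area),
      = m⁻²·cd.
  So lx⁻² = m⁴·cd⁻².
  V = W/A (potential = power per current),
      = kg·m²·s⁻³·A⁻¹.
  So V⁻¹ = kg⁻¹·m⁻²·s³·A.
  Combining: F·C⁻¹·lx⁻²·s²·V⁻¹ = (kg⁻¹·m⁻²·s⁴·A²) · (s⁻¹·A⁻¹) · (m⁴·cd⁻²) · s² · (kg⁻¹·m⁻²·s³·A) = kg⁻²·s⁸·A²·cd⁻².
Right side:
  lx = lm/m² (illuminance = luminous flux per area),
      = m⁻²·cd.
  So lx⁻² = m⁴·cd⁻².
  F = C/V (capacitance = charge per voltage),
      = A·s/(kg·m²·s⁻³·A⁻¹) (substituting C and V),
      = kg⁻¹·m⁻²·s⁴·A².
  C = A·s = s·A (charge = current × time).
  So C⁻¹ = s⁻¹·A⁻¹.
  Wb = V·s (flux: a volt is a weber per second),
      = kg·m²·s⁻²·A⁻¹.
  So Wb⁻² = kg⁻²·m⁻⁴·s⁴·A².
  Combining: lx⁻²·F·C⁻¹·s³·Wb⁻² = (m⁴·cd⁻²) · (kg⁻¹·m⁻²·s⁴·A²) · (s⁻¹·A⁻¹) · s³ · (kg⁻²·m⁻⁴·s⁴·A²) = kg⁻³·m⁻²·s¹⁰·A³·cd⁻².
Left is kg⁻²·s⁸·A²·cd⁻²; right is kg⁻³·m⁻²·s¹⁰·A³·cd⁻² — different.

No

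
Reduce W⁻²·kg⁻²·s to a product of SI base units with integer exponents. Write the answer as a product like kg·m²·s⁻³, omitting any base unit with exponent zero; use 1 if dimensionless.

W = kg·m²·s⁻³.
So W⁻² = kg⁻²·m⁻⁴·s⁶.
Combining: W⁻²·kg⁻²·s = (kg⁻²·m⁻⁴·s⁶) · kg⁻² · s = kg⁻⁴·m⁻⁴·s⁷.

kg⁻⁴·m⁻⁴·s⁷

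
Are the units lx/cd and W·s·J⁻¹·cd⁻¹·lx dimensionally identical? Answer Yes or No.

Yes

Left side:
  lx = lm/m² (illuminance = luminous flux per area),
      = m⁻²·cd.
  Combining: cd⁻¹·lx = cd⁻¹ · (m⁻²·cd) = m⁻².
Right side:
  W = kg·m²·s⁻³.
  J = kg·m²·s⁻².
  So J⁻¹ = kg⁻¹·m⁻²·s².
  lx = m⁻²·cd.
  Combining: W·s·J⁻¹·cd⁻¹·lx = (kg·m²·s⁻³) · s · (kg⁻¹·m⁻²·s²) · cd⁻¹ · (m⁻²·cd) = m⁻².
Both reduce to m⁻².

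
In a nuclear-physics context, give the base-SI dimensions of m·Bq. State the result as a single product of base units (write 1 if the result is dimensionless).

Bq = 1/s = s⁻¹ (activity is decays per second).
Combining: m·Bq = m · s⁻¹ = m·s⁻¹.

m·s⁻¹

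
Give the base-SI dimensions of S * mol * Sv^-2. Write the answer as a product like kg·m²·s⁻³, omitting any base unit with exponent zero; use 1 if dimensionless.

S = kg⁻¹·m⁻²·s³·A².
Sv = m²·s⁻².
So Sv⁻² = m⁻⁴·s⁴.
Combining: S·mol·Sv⁻² = (kg⁻¹·m⁻²·s³·A²) · mol · (m⁻⁴·s⁴) = kg⁻¹·m⁻⁶·s⁷·A²·mol.

kg⁻¹·m⁻⁶·s⁷·A²·mol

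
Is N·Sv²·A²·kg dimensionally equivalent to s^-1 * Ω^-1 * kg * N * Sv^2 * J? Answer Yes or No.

Yes

Left side:
  N = kg·m/s² = kg·m·s⁻² (force = mass × acceleration).
  Sv = J/kg (equivalent dose = energy per mass),
      = m²·s⁻².
  So Sv² = m⁴·s⁻⁴.
  Combining: N·Sv²·A²·kg = (kg·m·s⁻²) · (m⁴·s⁻⁴) · A² · kg = kg²·m⁵·s⁻⁶·A².
Right side:
  Ω = kg·m²·s⁻³·A⁻².
  So Ω⁻¹ = kg⁻¹·m⁻²·s³·A².
  N = kg·m·s⁻².
  Sv = m²·s⁻².
  So Sv² = m⁴·s⁻⁴.
  J = kg·m²·s⁻².
  Combining: s⁻¹·Ω⁻¹·kg·N·Sv²·J = s⁻¹ · (kg⁻¹·m⁻²·s³·A²) · kg · (kg·m·s⁻²) · (m⁴·s⁻⁴) · (kg·m²·s⁻²) = kg²·m⁵·s⁻⁶·A².
Both reduce to kg²·m⁵·s⁻⁶·A².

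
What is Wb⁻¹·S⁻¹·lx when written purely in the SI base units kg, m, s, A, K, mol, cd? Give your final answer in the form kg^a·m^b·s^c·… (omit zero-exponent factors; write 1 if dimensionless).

m⁻²·s⁻¹·A⁻¹·cd

Wb = V·s (flux: a volt is a weber per second),
    = kg·m²·s⁻²·A⁻¹.
So Wb⁻¹ = kg⁻¹·m⁻²·s²·A.
S = 1/Ω (conductance is reciprocal resistance),
    = kg⁻¹·m⁻²·s³·A².
So S⁻¹ = kg·m²·s⁻³·A⁻².
lx = lm/m² (illuminance = luminous flux per area),
    = m⁻²·cd.
Combining: Wb⁻¹·S⁻¹·lx = (kg⁻¹·m⁻²·s²·A) · (kg·m²·s⁻³·A⁻²) · (m⁻²·cd) = m⁻²·s⁻¹·A⁻¹·cd.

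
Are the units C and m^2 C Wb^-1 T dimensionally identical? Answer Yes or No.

Yes

Left side:
  C = A·s = s·A (charge = current × time).
Right side:
  C = A·s = s·A (charge = current × time).
  Wb = V·s (flux: a volt is a weber per second),
      = kg·m²·s⁻²·A⁻¹.
  So Wb⁻¹ = kg⁻¹·m⁻²·s²·A.
  T = Wb/m² (flux density = flux per area),
      = kg·s⁻²·A⁻¹.
  Combining: m²·C·Wb⁻¹·T = m² · (s·A) · (kg⁻¹·m⁻²·s²·A) · (kg·s⁻²·A⁻¹) = s·A.
Both reduce to s·A.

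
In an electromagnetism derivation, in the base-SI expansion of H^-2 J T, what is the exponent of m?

-2

H = Wb/A (inductance = flux per current),
    = kg·m²·s⁻²·A⁻².
So H⁻² = kg⁻²·m⁻⁴·s⁴·A⁴.
J = N·m (work = force × distance),
    = kg·m²·s⁻².
T = Wb/m² (flux density = flux per area),
    = kg·s⁻²·A⁻¹.
Combining: H⁻²·J·T = (kg⁻²·m⁻⁴·s⁴·A⁴) · (kg·m²·s⁻²) · (kg·s⁻²·A⁻¹) = m⁻²·A³.
The exponent of m is -2.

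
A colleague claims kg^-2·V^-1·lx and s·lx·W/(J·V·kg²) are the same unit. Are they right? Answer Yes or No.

Left side:
  V = W/A (potential = power per current),
      = kg·m²·s⁻³·A⁻¹.
  So V⁻¹ = kg⁻¹·m⁻²·s³·A.
  lx = lm/m² (illuminance = luminous flux per area),
      = m⁻²·cd.
  Combining: kg⁻²·V⁻¹·lx = kg⁻² · (kg⁻¹·m⁻²·s³·A) · (m⁻²·cd) = kg⁻³·m⁻⁴·s³·A·cd.
Right side:
  J = N·m (work = force × distance),
      = kg·m²·s⁻².
  So J⁻¹ = kg⁻¹·m⁻²·s².
  V = W/A (potential = power per current),
      = kg·m²·s⁻³·A⁻¹.
  So V⁻¹ = kg⁻¹·m⁻²·s³·A.
  lx = lm/m² (illuminance = luminous flux per area),
      = m⁻²·cd.
  W = J/s (power = energy per time),
      = kg·m²·s⁻³.
  Combining: J⁻¹·V⁻¹·s·kg⁻²·lx·W = (kg⁻¹·m⁻²·s²) · (kg⁻¹·m⁻²·s³·A) · s · kg⁻² · (m⁻²·cd) · (kg·m²·s⁻³) = kg⁻³·m⁻⁴·s³·A·cd.
Both reduce to kg⁻³·m⁻⁴·s³·A·cd.

Yes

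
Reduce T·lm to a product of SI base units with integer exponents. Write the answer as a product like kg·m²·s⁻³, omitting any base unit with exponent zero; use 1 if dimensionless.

kg·s⁻²·A⁻¹·cd

T = Wb/m² (flux density = flux per area),
    = kg·s⁻²·A⁻¹.
lm = cd·sr = cd (luminous flux; sr is dimensionless).
Combining: T·lm = (kg·s⁻²·A⁻¹) · cd = kg·s⁻²·A⁻¹·cd.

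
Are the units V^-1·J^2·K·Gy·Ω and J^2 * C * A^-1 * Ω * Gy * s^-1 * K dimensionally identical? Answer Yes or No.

Left side:
  V = kg·m²·s⁻³·A⁻¹.
  So V⁻¹ = kg⁻¹·m⁻²·s³·A.
  J = kg·m²·s⁻².
  So J² = kg²·m⁴·s⁻⁴.
  Gy = m²·s⁻².
  Ω = kg·m²·s⁻³·A⁻².
  Combining: V⁻¹·J²·K·Gy·Ω = (kg⁻¹·m⁻²·s³·A) · (kg²·m⁴·s⁻⁴) · K · (m²·s⁻²) · (kg·m²·s⁻³·A⁻²) = kg²·m⁶·s⁻⁶·A⁻¹·K.
Right side:
  J = kg·m²·s⁻².
  So J² = kg²·m⁴·s⁻⁴.
  C = s·A.
  Ω = kg·m²·s⁻³·A⁻².
  Gy = m²·s⁻².
  Combining: J²·C·A⁻¹·Ω·Gy·s⁻¹·K = (kg²·m⁴·s⁻⁴) · (s·A) · A⁻¹ · (kg·m²·s⁻³·A⁻²) · (m²·s⁻²) · s⁻¹ · K = kg³·m⁸·s⁻⁹·A⁻²·K.
Left is kg²·m⁶·s⁻⁶·A⁻¹·K; right is kg³·m⁸·s⁻⁹·A⁻²·K — different.

No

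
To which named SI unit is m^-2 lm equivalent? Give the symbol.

lm = cd·sr = cd (luminous flux; sr is dimensionless).
Combining: m⁻²·lm = m⁻² · cd = m⁻²·cd.
m⁻²·cd is the base-SI form of the lux.

lx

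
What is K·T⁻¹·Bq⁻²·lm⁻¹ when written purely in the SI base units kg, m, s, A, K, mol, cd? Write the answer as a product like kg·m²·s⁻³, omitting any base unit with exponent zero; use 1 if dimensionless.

kg⁻¹·s⁴·A·K·cd⁻¹

T = Wb/m² (flux density = flux per area),
    = kg·s⁻²·A⁻¹.
So T⁻¹ = kg⁻¹·s²·A.
Bq = 1/s = s⁻¹ (activity is decays per second).
So Bq⁻² = s².
lm = cd·sr = cd (luminous flux; sr is dimensionless).
So lm⁻¹ = cd⁻¹.
Combining: K·T⁻¹·Bq⁻²·lm⁻¹ = K · (kg⁻¹·s²·A) · s² · cd⁻¹ = kg⁻¹·s⁴·A·K·cd⁻¹.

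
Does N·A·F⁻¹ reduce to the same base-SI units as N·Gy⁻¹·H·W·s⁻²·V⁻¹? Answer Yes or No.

Left side:
  N = kg·m/s² = kg·m·s⁻² (force = mass × acceleration).
  F = C/V (capacitance = charge per voltage),
      = A·s/(kg·m²·s⁻³·A⁻¹) (substituting C and V),
      = kg⁻¹·m⁻²·s⁴·A².
  So F⁻¹ = kg·m²·s⁻⁴·A⁻².
  Combining: N·A·F⁻¹ = (kg·m·s⁻²) · A · (kg·m²·s⁻⁴·A⁻²) = kg²·m³·s⁻⁶·A⁻¹.
Right side:
  N = kg·m·s⁻².
  Gy = m²·s⁻².
  So Gy⁻¹ = m⁻²·s².
  H = kg·m²·s⁻²·A⁻².
  W = kg·m²·s⁻³.
  V = kg·m²·s⁻³·A⁻¹.
  So V⁻¹ = kg⁻¹·m⁻²·s³·A.
  Combining: N·Gy⁻¹·H·W·s⁻²·V⁻¹ = (kg·m·s⁻²) · (m⁻²·s²) · (kg·m²·s⁻²·A⁻²) · (kg·m²·s⁻³) · s⁻² · (kg⁻¹·m⁻²·s³·A) = kg²·m·s⁻⁴·A⁻¹.
Left is kg²·m³·s⁻⁶·A⁻¹; right is kg²·m·s⁻⁴·A⁻¹ — different.

No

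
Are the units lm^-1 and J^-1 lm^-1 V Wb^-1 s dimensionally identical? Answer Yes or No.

No

Left side:
  lm = cd.
  So lm⁻¹ = cd⁻¹.
Right side:
  J = N·m (work = force × distance),
      = kg·m²·s⁻².
  So J⁻¹ = kg⁻¹·m⁻²·s².
  lm = cd·sr = cd (luminous flux; sr is dimensionless).
  So lm⁻¹ = cd⁻¹.
  V = W/A (potential = power per current),
      = kg·m²·s⁻³·A⁻¹.
  Wb = V·s (flux: a volt is a weber per second),
      = kg·m²·s⁻²·A⁻¹.
  So Wb⁻¹ = kg⁻¹·m⁻²·s²·A.
  Combining: J⁻¹·lm⁻¹·V·Wb⁻¹·s = (kg⁻¹·m⁻²·s²) · cd⁻¹ · (kg·m²·s⁻³·A⁻¹) · (kg⁻¹·m⁻²·s²·A) · s = kg⁻¹·m⁻²·s²·cd⁻¹.
Left is cd⁻¹; right is kg⁻¹·m⁻²·s²·cd⁻¹ — different.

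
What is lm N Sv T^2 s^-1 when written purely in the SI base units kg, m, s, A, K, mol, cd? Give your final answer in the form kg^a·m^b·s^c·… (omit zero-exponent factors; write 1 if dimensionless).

kg³·m³·s⁻⁹·A⁻²·cd

lm = cd·sr = cd (luminous flux; sr is dimensionless).
N = kg·m/s² = kg·m·s⁻² (force = mass × acceleration).
Sv = J/kg (equivalent dose = energy per mass),
    = m²·s⁻².
T = Wb/m² (flux density = flux per area),
    = kg·s⁻²·A⁻¹.
So T² = kg²·s⁻⁴·A⁻².
Combining: lm·N·Sv·T²·s⁻¹ = cd · (kg·m·s⁻²) · (m²·s⁻²) · (kg²·s⁻⁴·A⁻²) · s⁻¹ = kg³·m³·s⁻⁹·A⁻²·cd.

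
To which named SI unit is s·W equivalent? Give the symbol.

J

W = J/s (power = energy per time),
    = kg·m²·s⁻³.
Combining: s·W = s · (kg·m²·s⁻³) = kg·m²·s⁻².
kg·m²·s⁻² is the base-SI form of the joule.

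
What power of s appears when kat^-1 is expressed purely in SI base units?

kat = s⁻¹·mol.
So kat⁻¹ = s·mol⁻¹.
The exponent of s is 1.

1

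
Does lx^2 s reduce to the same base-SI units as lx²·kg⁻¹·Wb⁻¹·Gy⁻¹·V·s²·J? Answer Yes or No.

Yes

Left side:
  lx = lm/m² (illuminance = luminous flux per area),
      = m⁻²·cd.
  So lx² = m⁻⁴·cd².
  Combining: lx²·s = (m⁻⁴·cd²) · s = m⁻⁴·s·cd².
Right side:
  lx = lm/m² (illuminance = luminous flux per area),
      = m⁻²·cd.
  So lx² = m⁻⁴·cd².
  Wb = V·s (flux: a volt is a weber per second),
      = kg·m²·s⁻²·A⁻¹.
  So Wb⁻¹ = kg⁻¹·m⁻²·s²·A.
  Gy = J/kg (absorbed dose = energy per mass),
      = m²·s⁻².
  So Gy⁻¹ = m⁻²·s².
  V = W/A (potential = power per current),
      = kg·m²·s⁻³·A⁻¹.
  J = N·m (work = force × distance),
      = kg·m²·s⁻².
  Combining: lx²·kg⁻¹·Wb⁻¹·Gy⁻¹·V·s²·J = (m⁻⁴·cd²) · kg⁻¹ · (kg⁻¹·m⁻²·s²·A) · (m⁻²·s²) · (kg·m²·s⁻³·A⁻¹) · s² · (kg·m²·s⁻²) = m⁻⁴·s·cd².
Both reduce to m⁻⁴·s·cd².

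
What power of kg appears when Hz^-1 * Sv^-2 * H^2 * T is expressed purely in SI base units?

3

Hz = s⁻¹.
So Hz⁻¹ = s.
Sv = m²·s⁻².
So Sv⁻² = m⁻⁴·s⁴.
H = kg·m²·s⁻²·A⁻².
So H² = kg²·m⁴·s⁻⁴·A⁻⁴.
T = kg·s⁻²·A⁻¹.
Combining: Hz⁻¹·Sv⁻²·H²·T = s · (m⁻⁴·s⁴) · (kg²·m⁴·s⁻⁴·A⁻⁴) · (kg·s⁻²·A⁻¹) = kg³·s⁻¹·A⁻⁵.
The exponent of kg is 3.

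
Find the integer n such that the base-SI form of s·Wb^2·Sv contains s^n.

-5

Wb = kg·m²·s⁻²·A⁻¹.
So Wb² = kg²·m⁴·s⁻⁴·A⁻².
Sv = m²·s⁻².
Combining: s·Wb²·Sv = s · (kg²·m⁴·s⁻⁴·A⁻²) · (m²·s⁻²) = kg²·m⁶·s⁻⁵·A⁻².
The exponent of s is -5.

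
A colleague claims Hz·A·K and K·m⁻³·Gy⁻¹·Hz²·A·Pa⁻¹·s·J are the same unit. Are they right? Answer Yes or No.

No

Left side:
  Hz = 1/s = s⁻¹ (frequency is cycles per second).
  Combining: Hz·A·K = s⁻¹ · A · K = s⁻¹·A·K.
Right side:
  Gy = m²·s⁻².
  So Gy⁻¹ = m⁻²·s².
  Hz = s⁻¹.
  So Hz² = s⁻².
  Pa = kg·m⁻¹·s⁻².
  So Pa⁻¹ = kg⁻¹·m·s².
  J = kg·m²·s⁻².
  Combining: K·m⁻³·Gy⁻¹·Hz²·A·Pa⁻¹·s·J = K · m⁻³ · (m⁻²·s²) · s⁻² · A · (kg⁻¹·m·s²) · s · (kg·m²·s⁻²) = m⁻²·s·A·K.
Left is s⁻¹·A·K; right is m⁻²·s·A·K — different.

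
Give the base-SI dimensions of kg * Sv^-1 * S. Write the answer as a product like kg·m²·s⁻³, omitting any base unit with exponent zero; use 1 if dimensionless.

Sv = J/kg (equivalent dose = energy per mass),
    = m²·s⁻².
So Sv⁻¹ = m⁻²·s².
S = 1/Ω (conductance is reciprocal resistance),
    = kg⁻¹·m⁻²·s³·A².
Combining: kg·Sv⁻¹·S = kg · (m⁻²·s²) · (kg⁻¹·m⁻²·s³·A²) = m⁻⁴·s⁵·A².

m⁻⁴·s⁵·A²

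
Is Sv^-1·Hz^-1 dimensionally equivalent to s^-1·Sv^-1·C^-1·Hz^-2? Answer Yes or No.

Left side:
  Sv = m²·s⁻².
  So Sv⁻¹ = m⁻²·s².
  Hz = s⁻¹.
  So Hz⁻¹ = s.
  Combining: Sv⁻¹·Hz⁻¹ = (m⁻²·s²) · s = m⁻²·s³.
Right side:
  Sv = m²·s⁻².
  So Sv⁻¹ = m⁻²·s².
  C = s·A.
  So C⁻¹ = s⁻¹·A⁻¹.
  Hz = s⁻¹.
  So Hz⁻² = s².
  Combining: s⁻¹·Sv⁻¹·C⁻¹·Hz⁻² = s⁻¹ · (m⁻²·s²) · (s⁻¹·A⁻¹) · s² = m⁻²·s²·A⁻¹.
Left is m⁻²·s³; right is m⁻²·s²·A⁻¹ — different.

No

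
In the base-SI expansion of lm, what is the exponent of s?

lm = cd·sr = cd (luminous flux; sr is dimensionless).
The exponent of s is 0.

0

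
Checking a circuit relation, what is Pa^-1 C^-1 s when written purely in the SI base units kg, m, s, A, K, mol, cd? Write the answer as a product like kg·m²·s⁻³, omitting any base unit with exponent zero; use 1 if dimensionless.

kg⁻¹·m·s²·A⁻¹

Pa = N/m² (pressure = force per area),
    = kg·m⁻¹·s⁻².
So Pa⁻¹ = kg⁻¹·m·s².
C = A·s = s·A (charge = current × time).
So C⁻¹ = s⁻¹·A⁻¹.
Combining: Pa⁻¹·C⁻¹·s = (kg⁻¹·m·s²) · (s⁻¹·A⁻¹) · s = kg⁻¹·m·s²·A⁻¹.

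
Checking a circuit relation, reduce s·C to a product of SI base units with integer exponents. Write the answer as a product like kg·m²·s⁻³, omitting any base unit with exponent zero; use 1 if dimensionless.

C = A·s = s·A (charge = current × time).
Combining: s·C = s · (s·A) = s²·A.

s²·A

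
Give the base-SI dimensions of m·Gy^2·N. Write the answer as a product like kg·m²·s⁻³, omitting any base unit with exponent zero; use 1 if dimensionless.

kg·m⁶·s⁻⁶

Gy = m²·s⁻².
So Gy² = m⁴·s⁻⁴.
N = kg·m·s⁻².
Combining: m·Gy²·N = m · (m⁴·s⁻⁴) · (kg·m·s⁻²) = kg·m⁶·s⁻⁶.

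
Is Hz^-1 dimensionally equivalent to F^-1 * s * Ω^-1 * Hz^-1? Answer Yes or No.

Left side:
  Hz = 1/s = s⁻¹ (frequency is cycles per second).
  So Hz⁻¹ = s.
Right side:
  F = kg⁻¹·m⁻²·s⁴·A².
  So F⁻¹ = kg·m²·s⁻⁴·A⁻².
  Ω = kg·m²·s⁻³·A⁻².
  So Ω⁻¹ = kg⁻¹·m⁻²·s³·A².
  Hz = s⁻¹.
  So Hz⁻¹ = s.
  Combining: F⁻¹·s·Ω⁻¹·Hz⁻¹ = (kg·m²·s⁻⁴·A⁻²) · s · (kg⁻¹·m⁻²·s³·A²) · s = s.
Both reduce to s.

Yes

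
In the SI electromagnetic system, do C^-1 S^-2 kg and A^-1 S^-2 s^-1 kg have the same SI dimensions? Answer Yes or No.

Left side:
  C = A·s = s·A (charge = current × time).
  So C⁻¹ = s⁻¹·A⁻¹.
  S = 1/Ω (conductance is reciprocal resistance),
      = kg⁻¹·m⁻²·s³·A².
  So S⁻² = kg²·m⁴·s⁻⁶·A⁻⁴.
  Combining: C⁻¹·S⁻²·kg = (s⁻¹·A⁻¹) · (kg²·m⁴·s⁻⁶·A⁻⁴) · kg = kg³·m⁴·s⁻⁷·A⁻⁵.
Right side:
  S = 1/Ω (conductance is reciprocal resistance),
      = kg⁻¹·m⁻²·s³·A².
  So S⁻² = kg²·m⁴·s⁻⁶·A⁻⁴.
  Combining: A⁻¹·S⁻²·s⁻¹·kg = A⁻¹ · (kg²·m⁴·s⁻⁶·A⁻⁴) · s⁻¹ · kg = kg³·m⁴·s⁻⁷·A⁻⁵.
Both reduce to kg³·m⁴·s⁻⁷·A⁻⁵.

Yes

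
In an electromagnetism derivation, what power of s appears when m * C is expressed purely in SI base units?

1

C = s·A.
Combining: m·C = m · (s·A) = m·s·A.
The exponent of s is 1.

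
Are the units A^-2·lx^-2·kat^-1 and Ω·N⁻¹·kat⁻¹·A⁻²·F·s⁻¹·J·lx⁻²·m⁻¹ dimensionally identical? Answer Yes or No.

Left side:
  lx = lm/m² (illuminance = luminous flux per area),
      = m⁻²·cd.
  So lx⁻² = m⁴·cd⁻².
  kat = mol/s = s⁻¹·mol (catalytic activity).
  So kat⁻¹ = s·mol⁻¹.
  Combining: A⁻²·lx⁻²·kat⁻¹ = A⁻² · (m⁴·cd⁻²) · (s·mol⁻¹) = m⁴·s·A⁻²·mol⁻¹·cd⁻².
Right side:
  Ω = V/A (resistance = voltage per current),
      = kg·m²·s⁻³·A⁻².
  N = kg·m/s² = kg·m·s⁻² (force = mass × acceleration).
  So N⁻¹ = kg⁻¹·m⁻¹·s².
  kat = mol/s = s⁻¹·mol (catalytic activity).
  So kat⁻¹ = s·mol⁻¹.
  F = C/V (capacitance = charge per voltage),
      = A·s/(kg·m²·s⁻³·A⁻¹) (substituting C and V),
      = kg⁻¹·m⁻²·s⁴·A².
  J = N·m (work = force × distance),
      = kg·m²·s⁻².
  lx = lm/m² (illuminance = luminous flux per area),
      = m⁻²·cd.
  So lx⁻² = m⁴·cd⁻².
  Combining: Ω·N⁻¹·kat⁻¹·A⁻²·F·s⁻¹·J·lx⁻²·m⁻¹ = (kg·m²·s⁻³·A⁻²) · (kg⁻¹·m⁻¹·s²) · (s·mol⁻¹) · A⁻² · (kg⁻¹·m⁻²·s⁴·A²) · s⁻¹ · (kg·m²·s⁻²) · (m⁴·cd⁻²) · m⁻¹ = m⁴·s·A⁻²·mol⁻¹·cd⁻².
Both reduce to m⁴·s·A⁻²·mol⁻¹·cd⁻².

Yes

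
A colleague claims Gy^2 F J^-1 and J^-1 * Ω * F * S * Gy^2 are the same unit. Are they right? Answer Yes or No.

Left side:
  Gy = J/kg (absorbed dose = energy per mass),
      = m²·s⁻².
  So Gy² = m⁴·s⁻⁴.
  F = C/V (capacitance = charge per voltage),
      = A·s/(kg·m²·s⁻³·A⁻¹) (substituting C and V),
      = kg⁻¹·m⁻²·s⁴·A².
  J = N·m (work = force × distance),
      = kg·m²·s⁻².
  So J⁻¹ = kg⁻¹·m⁻²·s².
  Combining: Gy²·F·J⁻¹ = (m⁴·s⁻⁴) · (kg⁻¹·m⁻²·s⁴·A²) · (kg⁻¹·m⁻²·s²) = kg⁻²·s²·A².
Right side:
  J = N·m (work = force × distance),
      = kg·m²·s⁻².
  So J⁻¹ = kg⁻¹·m⁻²·s².
  Ω = V/A (resistance = voltage per current),
      = kg·m²·s⁻³·A⁻².
  F = C/V (capacitance = charge per voltage),
      = A·s/(kg·m²·s⁻³·A⁻¹) (substituting C and V),
      = kg⁻¹·m⁻²·s⁴·A².
  S = 1/Ω (conductance is reciprocal resistance),
      = kg⁻¹·m⁻²·s³·A².
  Gy = J/kg (absorbed dose = energy per mass),
      = m²·s⁻².
  So Gy² = m⁴·s⁻⁴.
  Combining: J⁻¹·Ω·F·S·Gy² = (kg⁻¹·m⁻²·s²) · (kg·m²·s⁻³·A⁻²) · (kg⁻¹·m⁻²·s⁴·A²) · (kg⁻¹·m⁻²·s³·A²) · (m⁴·s⁻⁴) = kg⁻²·s²·A².
Both reduce to kg⁻²·s²·A².

Yes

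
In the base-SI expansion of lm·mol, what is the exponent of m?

0

lm = cd·sr = cd (luminous flux; sr is dimensionless).
Combining: lm·mol = cd · mol = mol·cd.
The exponent of m is 0.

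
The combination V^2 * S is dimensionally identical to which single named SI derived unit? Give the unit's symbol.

V = W/A (potential = power per current),
    = kg·m²·s⁻³·A⁻¹.
So V² = kg²·m⁴·s⁻⁶·A⁻².
S = 1/Ω (conductance is reciprocal resistance),
    = kg⁻¹·m⁻²·s³·A².
Combining: V²·S = (kg²·m⁴·s⁻⁶·A⁻²) · (kg⁻¹·m⁻²·s³·A²) = kg·m²·s⁻³.
kg·m²·s⁻³ is the base-SI form of the watt.

W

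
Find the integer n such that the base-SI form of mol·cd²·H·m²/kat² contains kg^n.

1

H = kg·m²·s⁻²·A⁻².
kat = s⁻¹·mol.
So kat⁻² = s²·mol⁻².
Combining: mol·cd²·H·kat⁻²·m² = mol · cd² · (kg·m²·s⁻²·A⁻²) · (s²·mol⁻²) · m² = kg·m⁴·A⁻²·mol⁻¹·cd².
The exponent of kg is 1.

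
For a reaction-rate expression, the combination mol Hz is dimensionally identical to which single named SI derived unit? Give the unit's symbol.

Hz = s⁻¹.
Combining: mol·Hz = mol · s⁻¹ = s⁻¹·mol.
s⁻¹·mol is the base-SI form of the katal.

kat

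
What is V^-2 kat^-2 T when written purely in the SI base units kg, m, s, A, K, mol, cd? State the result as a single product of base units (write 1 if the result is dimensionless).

V = W/A (potential = power per current),
    = kg·m²·s⁻³·A⁻¹.
So V⁻² = kg⁻²·m⁻⁴·s⁶·A².
kat = mol/s = s⁻¹·mol (catalytic activity).
So kat⁻² = s²·mol⁻².
T = Wb/m² (flux density = flux per area),
    = kg·s⁻²·A⁻¹.
Combining: V⁻²·kat⁻²·T = (kg⁻²·m⁻⁴·s⁶·A²) · (s²·mol⁻²) · (kg·s⁻²·A⁻¹) = kg⁻¹·m⁻⁴·s⁶·A·mol⁻².

kg⁻¹·m⁻⁴·s⁶·A·mol⁻²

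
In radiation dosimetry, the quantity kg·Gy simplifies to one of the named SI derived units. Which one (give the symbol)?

Gy = m²·s⁻².
Combining: kg·Gy = kg · (m²·s⁻²) = kg·m²·s⁻².
kg·m²·s⁻² is the base-SI form of the joule.

J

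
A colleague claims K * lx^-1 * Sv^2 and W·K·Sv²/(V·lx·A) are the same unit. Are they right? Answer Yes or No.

Yes

Left side:
  lx = lm/m² (illuminance = luminous flux per area),
      = m⁻²·cd.
  So lx⁻¹ = m²·cd⁻¹.
  Sv = J/kg (equivalent dose = energy per mass),
      = m²·s⁻².
  So Sv² = m⁴·s⁻⁴.
  Combining: K·lx⁻¹·Sv² = K · (m²·cd⁻¹) · (m⁴·s⁻⁴) = m⁶·s⁻⁴·K·cd⁻¹.
Right side:
  V = W/A (potential = power per current),
      = kg·m²·s⁻³·A⁻¹.
  So V⁻¹ = kg⁻¹·m⁻²·s³·A.
  lx = lm/m² (illuminance = luminous flux per area),
      = m⁻²·cd.
  So lx⁻¹ = m²·cd⁻¹.
  W = J/s (power = energy per time),
      = kg·m²·s⁻³.
  Sv = J/kg (equivalent dose = energy per mass),
      = m²·s⁻².
  So Sv² = m⁴·s⁻⁴.
  Combining: V⁻¹·lx⁻¹·A⁻¹·W·K·Sv² = (kg⁻¹·m⁻²·s³·A) · (m²·cd⁻¹) · A⁻¹ · (kg·m²·s⁻³) · K · (m⁴·s⁻⁴) = m⁶·s⁻⁴·K·cd⁻¹.
Both reduce to m⁶·s⁻⁴·K·cd⁻¹.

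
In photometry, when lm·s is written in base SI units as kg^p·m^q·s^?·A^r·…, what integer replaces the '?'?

1

lm = cd.
Combining: lm·s = cd · s = s·cd.
The exponent of s is 1.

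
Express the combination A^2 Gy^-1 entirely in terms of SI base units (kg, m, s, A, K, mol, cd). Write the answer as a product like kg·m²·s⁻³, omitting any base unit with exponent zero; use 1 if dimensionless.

m⁻²·s²·A²

Gy = J/kg (absorbed dose = energy per mass),
    = m²·s⁻².
So Gy⁻¹ = m⁻²·s².
Combining: A²·Gy⁻¹ = A² · (m⁻²·s²) = m⁻²·s²·A².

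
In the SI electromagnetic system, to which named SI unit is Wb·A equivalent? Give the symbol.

Wb = V·s (flux: a volt is a weber per second),
    = kg·m²·s⁻²·A⁻¹.
Combining: Wb·A = (kg·m²·s⁻²·A⁻¹) · A = kg·m²·s⁻².
kg·m²·s⁻² is the base-SI form of the joule.

J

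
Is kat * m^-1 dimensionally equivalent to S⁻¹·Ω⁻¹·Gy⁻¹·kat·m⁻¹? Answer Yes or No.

Left side:
  kat = s⁻¹·mol.
  Combining: kat·m⁻¹ = (s⁻¹·mol) · m⁻¹ = m⁻¹·s⁻¹·mol.
Right side:
  S = kg⁻¹·m⁻²·s³·A².
  So S⁻¹ = kg·m²·s⁻³·A⁻².
  Ω = kg·m²·s⁻³·A⁻².
  So Ω⁻¹ = kg⁻¹·m⁻²·s³·A².
  Gy = m²·s⁻².
  So Gy⁻¹ = m⁻²·s².
  kat = s⁻¹·mol.
  Combining: S⁻¹·Ω⁻¹·Gy⁻¹·kat·m⁻¹ = (kg·m²·s⁻³·A⁻²) · (kg⁻¹·m⁻²·s³·A²) · (m⁻²·s²) · (s⁻¹·mol) · m⁻¹ = m⁻³·s·mol.
Left is m⁻¹·s⁻¹·mol; right is m⁻³·s·mol — different.

No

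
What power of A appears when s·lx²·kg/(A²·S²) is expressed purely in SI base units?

-6

lx = m⁻²·cd.
So lx² = m⁻⁴·cd².
S = kg⁻¹·m⁻²·s³·A².
So S⁻² = kg²·m⁴·s⁻⁶·A⁻⁴.
Combining: s·lx²·kg·A⁻²·S⁻² = s · (m⁻⁴·cd²) · kg · A⁻² · (kg²·m⁴·s⁻⁶·A⁻⁴) = kg³·s⁻⁵·A⁻⁶·cd².
The exponent of A is -6.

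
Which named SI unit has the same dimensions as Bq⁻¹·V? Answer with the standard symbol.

Bq = 1/s = s⁻¹ (activity is decays per second).
So Bq⁻¹ = s.
V = W/A (potential = power per current),
    = kg·m²·s⁻³·A⁻¹.
Combining: Bq⁻¹·V = s · (kg·m²·s⁻³·A⁻¹) = kg·m²·s⁻²·A⁻¹.
kg·m²·s⁻²·A⁻¹ is the base-SI form of the weber.

Wb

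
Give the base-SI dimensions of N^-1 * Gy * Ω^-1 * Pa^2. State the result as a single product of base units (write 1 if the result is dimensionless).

N = kg·m/s² = kg·m·s⁻² (force = mass × acceleration).
So N⁻¹ = kg⁻¹·m⁻¹·s².
Gy = J/kg (absorbed dose = energy per mass),
    = m²·s⁻².
Ω = V/A (resistance = voltage per current),
    = kg·m²·s⁻³·A⁻².
So Ω⁻¹ = kg⁻¹·m⁻²·s³·A².
Pa = N/m² (pressure = force per area),
    = kg·m⁻¹·s⁻².
So Pa² = kg²·m⁻²·s⁻⁴.
Combining: N⁻¹·Gy·Ω⁻¹·Pa² = (kg⁻¹·m⁻¹·s²) · (m²·s⁻²) · (kg⁻¹·m⁻²·s³·A²) · (kg²·m⁻²·s⁻⁴) = m⁻³·s⁻¹·A².

m⁻³·s⁻¹·A²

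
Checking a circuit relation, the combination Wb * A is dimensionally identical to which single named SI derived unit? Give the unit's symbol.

J

Wb = kg·m²·s⁻²·A⁻¹.
Combining: Wb·A = (kg·m²·s⁻²·A⁻¹) · A = kg·m²·s⁻².
kg·m²·s⁻² is the base-SI form of the joule.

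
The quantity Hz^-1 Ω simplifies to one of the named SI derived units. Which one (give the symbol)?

H

Hz = 1/s = s⁻¹ (frequency is cycles per second).
So Hz⁻¹ = s.
Ω = V/A (resistance = voltage per current),
    = kg·m²·s⁻³·A⁻².
Combining: Hz⁻¹·Ω = s · (kg·m²·s⁻³·A⁻²) = kg·m²·s⁻²·A⁻².
kg·m²·s⁻²·A⁻² is the base-SI form of the henry.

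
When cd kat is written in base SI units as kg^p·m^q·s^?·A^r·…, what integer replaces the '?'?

kat = mol/s = s⁻¹·mol (catalytic activity).
Combining: cd·kat = cd · (s⁻¹·mol) = s⁻¹·mol·cd.
The exponent of s is -1.

-1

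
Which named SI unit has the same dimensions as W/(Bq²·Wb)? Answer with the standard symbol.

W = J/s (power = energy per time),
    = kg·m²·s⁻³.
Bq = 1/s = s⁻¹ (activity is decays per second).
So Bq⁻² = s².
Wb = V·s (flux: a volt is a weber per second),
    = kg·m²·s⁻²·A⁻¹.
So Wb⁻¹ = kg⁻¹·m⁻²·s²·A.
Combining: W·Bq⁻²·Wb⁻¹ = (kg·m²·s⁻³) · s² · (kg⁻¹·m⁻²·s²·A) = s·A.
s·A is the base-SI form of the coulomb.

C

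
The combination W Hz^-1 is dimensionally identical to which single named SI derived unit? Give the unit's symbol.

W = kg·m²·s⁻³.
Hz = s⁻¹.
So Hz⁻¹ = s.
Combining: W·Hz⁻¹ = (kg·m²·s⁻³) · s = kg·m²·s⁻².
kg·m²·s⁻² is the base-SI form of the joule.

J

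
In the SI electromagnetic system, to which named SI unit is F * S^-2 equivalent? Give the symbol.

H

F = kg⁻¹·m⁻²·s⁴·A².
S = kg⁻¹·m⁻²·s³·A².
So S⁻² = kg²·m⁴·s⁻⁶·A⁻⁴.
Combining: F·S⁻² = (kg⁻¹·m⁻²·s⁴·A²) · (kg²·m⁴·s⁻⁶·A⁻⁴) = kg·m²·s⁻²·A⁻².
kg·m²·s⁻²·A⁻² is the base-SI form of the henry.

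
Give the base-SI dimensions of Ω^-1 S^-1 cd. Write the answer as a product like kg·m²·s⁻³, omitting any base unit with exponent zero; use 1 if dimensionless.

Ω = V/A (resistance = voltage per current),
    = kg·m²·s⁻³·A⁻².
So Ω⁻¹ = kg⁻¹·m⁻²·s³·A².
S = 1/Ω (conductance is reciprocal resistance),
    = kg⁻¹·m⁻²·s³·A².
So S⁻¹ = kg·m²·s⁻³·A⁻².
Combining: Ω⁻¹·S⁻¹·cd = (kg⁻¹·m⁻²·s³·A²) · (kg·m²·s⁻³·A⁻²) · cd = cd.

cd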